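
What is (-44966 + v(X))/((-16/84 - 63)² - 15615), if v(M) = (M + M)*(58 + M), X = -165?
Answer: 2129148/2562643 ≈ 0.83084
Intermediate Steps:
v(M) = 2*M*(58 + M) (v(M) = (2*M)*(58 + M) = 2*M*(58 + M))
(-44966 + v(X))/((-16/84 - 63)² - 15615) = (-44966 + 2*(-165)*(58 - 165))/((-16/84 - 63)² - 15615) = (-44966 + 2*(-165)*(-107))/((-16*1/84 - 63)² - 15615) = (-44966 + 35310)/((-4/21 - 63)² - 15615) = -9656/((-1327/21)² - 15615) = -9656/(1760929/441 - 15615) = -9656/(-5125286/441) = -9656*(-441/5125286) = 2129148/2562643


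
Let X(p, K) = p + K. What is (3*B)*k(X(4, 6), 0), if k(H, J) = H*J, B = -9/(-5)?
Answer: 0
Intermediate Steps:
B = 9/5 (B = -9*(-⅕) = 9/5 ≈ 1.8000)
X(p, K) = K + p
(3*B)*k(X(4, 6), 0) = (3*(9/5))*((6 + 4)*0) = 27*(10*0)/5 = (27/5)*0 = 0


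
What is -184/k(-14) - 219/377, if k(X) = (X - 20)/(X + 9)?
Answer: -177143/6409 ≈ -27.640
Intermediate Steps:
k(X) = (-20 + X)/(9 + X)
-184/k(-14) - 219/377 = -184*(9 - 14)/(-20 - 14) - 219/377 = -184/(-34/(-5)) - 219*1/377 = -184/((-⅕*(-34))) - 219/377 = -184/34/5 - 219/377 = -184*5/34 - 219/377 = -460/17 - 219/377 = -177143/6409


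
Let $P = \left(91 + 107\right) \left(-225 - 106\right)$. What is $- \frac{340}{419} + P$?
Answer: $- \frac{27460762}{419} \approx -65539.0$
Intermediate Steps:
$P = -65538$ ($P = 198 \left(-331\right) = -65538$)
$- \frac{340}{419} + P = - \frac{340}{419} - 65538 = - \frac{27460762}{419}$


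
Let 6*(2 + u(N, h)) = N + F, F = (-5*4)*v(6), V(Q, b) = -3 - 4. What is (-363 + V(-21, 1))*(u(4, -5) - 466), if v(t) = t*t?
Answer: 651940/3 ≈ 2.1731e+5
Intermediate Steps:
V(Q, b) = -7
v(t) = t**2
F = -720 (F = -5*4*6**2 = -20*36 = -720)
u(N, h) = -122 + N/6 (u(N, h) = -2 + (N - 720)/6 = -2 + (-720 + N)/6 = -2 + (-120 + N/6) = -122 + N/6)
(-363 + V(-21, 1))*(u(4, -5) - 466) = (-363 - 7)*((-122 + (1/6)*4) - 466) = -370*((-122 + 2/3) - 466) = -370*(-364/3 - 466) = -370*(-1762/3) = 651940/3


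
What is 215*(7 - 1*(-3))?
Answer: 2150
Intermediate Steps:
215*(7 - 1*(-3)) = 215*(7 + 3) = 215*10 = 2150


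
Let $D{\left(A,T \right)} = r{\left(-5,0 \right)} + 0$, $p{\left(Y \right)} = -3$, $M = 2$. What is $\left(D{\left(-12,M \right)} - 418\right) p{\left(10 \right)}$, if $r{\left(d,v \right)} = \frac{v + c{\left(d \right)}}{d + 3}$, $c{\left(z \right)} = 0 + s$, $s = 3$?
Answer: $\frac{2517}{2} \approx 1258.5$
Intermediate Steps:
$c{\left(z \right)} = 3$ ($c{\left(z \right)} = 0 + 3 = 3$)
$r{\left(d,v \right)} = \frac{3 + v}{3 + d}$ ($r{\left(d,v \right)} = \frac{v + 3}{d + 3} = \frac{3 + v}{3 + d}$)
$D{\left(A,T \right)} = - \frac{3}{2}$ ($D{\left(A,T \right)} = \frac{3 + 0}{3 - 5} + 0 = \frac{1}{-2} \cdot 3 + 0 = \left(- \frac{1}{2}\right) 3 + 0 = - \frac{3}{2} + 0 = - \frac{3}{2}$)
$\left(D{\left(-12,M \right)} - 418\right) p{\left(10 \right)} = \left(- \frac{3}{2} - 418\right) \left(-3\right) = \left(- \frac{839}{2}\right) \left(-3\right) = \frac{2517}{2}$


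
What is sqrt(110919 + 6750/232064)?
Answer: 347*sqrt(3954819)/2072 ≈ 333.04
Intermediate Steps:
sqrt(110919 + 6750/232064) = sqrt(110919 + 6750*(1/232064)) = sqrt(110919 + 3375/116032) = sqrt(12870156783/116032) = 347*sqrt(3954819)/2072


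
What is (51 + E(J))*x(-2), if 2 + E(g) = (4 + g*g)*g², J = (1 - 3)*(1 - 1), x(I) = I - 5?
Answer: -343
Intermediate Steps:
x(I) = -5 + I
J = 0 (J = -2*0 = 0)
E(g) = -2 + g²*(4 + g²) (E(g) = -2 + (4 + g*g)*g² = -2 + (4 + g²)*g² = -2 + g²*(4 + g²))
(51 + E(J))*x(-2) = (51 + (-2 + 0⁴ + 4*0²))*(-5 - 2) = (51 + (-2 + 0 + 4*0))*(-7) = (51 + (-2 + 0 + 0))*(-7) = (51 - 2)*(-7) = 49*(-7) = -343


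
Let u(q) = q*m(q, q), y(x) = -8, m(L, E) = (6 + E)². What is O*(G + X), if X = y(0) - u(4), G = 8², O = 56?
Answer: -19264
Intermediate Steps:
G = 64
u(q) = q*(6 + q)²
X = -408 (X = -8 - 4*(6 + 4)² = -8 - 4*10² = -8 - 4*100 = -8 - 1*400 = -8 - 400 = -408)
O*(G + X) = 56*(64 - 408) = 56*(-344) = -19264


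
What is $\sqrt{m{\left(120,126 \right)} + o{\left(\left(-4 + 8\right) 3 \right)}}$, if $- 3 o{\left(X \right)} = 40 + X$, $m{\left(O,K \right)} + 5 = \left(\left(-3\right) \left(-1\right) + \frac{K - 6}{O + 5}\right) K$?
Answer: $\frac{\sqrt{107241}}{15} \approx 21.832$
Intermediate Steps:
$m{\left(O,K \right)} = -5 + K \left(3 + \frac{-6 + K}{5 + O}\right)$ ($m{\left(O,K \right)} = -5 + \left(\left(-3\right) \left(-1\right) + \frac{K - 6}{O + 5}\right) K = -5 + \left(3 + \frac{-6 + K}{5 + O}\right) K = -5 + K \left(3 + \frac{-6 + K}{5 + O}\right)$)
$o{\left(X \right)} = - \frac{40}{3} - \frac{X}{3}$ ($o{\left(X \right)} = - \frac{40 + X}{3} = - \frac{40}{3} - \frac{X}{3}$)
$\sqrt{m{\left(120,126 \right)} + o{\left(\left(-4 + 8\right) 3 \right)}} = \sqrt{\frac{-25 + 126^{2} - 600 + 9 \cdot 126 + 3 \cdot 126 \cdot 120}{5 + 120} - \left(\frac{40}{3} + \frac{\left(-4 + 8\right) 3}{3}\right)} = \sqrt{\frac{-25 + 15876 - 600 + 1134 + 45360}{125} - \left(\frac{40}{3} + \frac{4 \cdot 3}{3}\right)} = \sqrt{\frac{1}{125} \cdot 61745 - \frac{52}{3}} = \sqrt{\frac{12349}{25} - \frac{52}{3}} = \sqrt{\frac{35747}{75}} = \frac{\sqrt{107241}}{15}$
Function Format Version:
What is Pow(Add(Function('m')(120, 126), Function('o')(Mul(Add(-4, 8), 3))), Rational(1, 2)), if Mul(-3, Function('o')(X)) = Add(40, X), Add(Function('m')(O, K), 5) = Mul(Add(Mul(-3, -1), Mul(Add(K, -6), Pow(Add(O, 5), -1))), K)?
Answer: Mul(Rational(1, 15), Pow(107241, Rational(1, 2))) ≈ 21.832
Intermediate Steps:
Function('m')(O, K) = Add(-5, Mul(K, Add(3, Mul(Pow(Add(5, O), -1), Add(-6, K))))) (Function('m')(O, K) = Add(-5, Mul(Add(Mul(-3, -1), Mul(Add(K, -6), Pow(Add(O, 5), -1))), K)) = Add(-5, Mul(Add(3, Mul(Add(-6, K), Pow(Add(5, O), -1))), K)) = Add(-5, Mul(Add(3, Mul(Pow(Add(5, O), -1), Add(-6, K))), K)) = Add(-5, Mul(K, Add(3, Mul(Pow(Add(5, O), -1), Add(-6, K))))))
Function('o')(X) = Add(Rational(-40, 3), Mul(Rational(-1, 3), X)) (Function('o')(X) = Mul(Rational(-1, 3), Add(40, X)) = Add(Rational(-40, 3), Mul(Rational(-1, 3), X)))
Pow(Add(Function('m')(120, 126), Function('o')(Mul(Add(-4, 8), 3))), Rational(1, 2)) = Pow(Add(Mul(Pow(Add(5, 120), -1), Add(-25, Pow(126, 2), Mul(-5, 120), Mul(9, 126), Mul(3, 126, 120))), Add(Rational(-40, 3), Mul(Rational(-1, 3), Mul(Add(-4, 8), 3)))), Rational(1, 2)) = Pow(Add(Mul(Pow(125, -1), Add(-25, 15876, -600, 1134, 45360)), Add(Rational(-40, 3), Mul(Rational(-1, 3), Mul(4, 3)))), Rational(1, 2)) = Pow(Add(Mul(Rational(1, 125), 61745), Add(Rational(-40, 3), Mul(Rational(-1, 3), 12))), Rational(1, 2)) = Pow(Add(Rational(12349, 25), Add(Rational(-40, 3), -4)), Rational(1, 2)) = Pow(Add(Rational(12349, 25), Rational(-52, 3)), Rational(1, 2)) = Pow(Rational(35747, 75), Rational(1, 2)) = Mul(Rational(1, 15), Pow(107241, Rational(1, 2)))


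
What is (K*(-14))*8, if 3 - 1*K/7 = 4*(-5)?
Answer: -18032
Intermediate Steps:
K = 161 (K = 21 - 28*(-5) = 21 - 7*(-20) = 21 + 140 = 161)
(K*(-14))*8 = (161*(-14))*8 = -2254*8 = -18032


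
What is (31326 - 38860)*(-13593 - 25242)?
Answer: 292582890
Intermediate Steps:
(31326 - 38860)*(-13593 - 25242) = -7534*(-38835) = 292582890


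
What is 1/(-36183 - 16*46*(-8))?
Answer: -1/30295 ≈ -3.3009e-5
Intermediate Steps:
1/(-36183 - 16*46*(-8)) = 1/(-36183 - 736*(-8)) = 1/(-36183 + 5888) = 1/(-30295) = -1/30295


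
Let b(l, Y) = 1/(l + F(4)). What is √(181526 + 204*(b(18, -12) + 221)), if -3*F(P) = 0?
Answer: 2*√509898/3 ≈ 476.05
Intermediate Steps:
F(P) = 0 (F(P) = -⅓*0 = 0)
b(l, Y) = 1/l (b(l, Y) = 1/(l + 0) = 1/l)
√(181526 + 204*(b(18, -12) + 221)) = √(181526 + 204*(1/18 + 221)) = √(181526 + 204*(3979/18)) = √(181526 + 135286/3) = √(679864/3) = 2*√509898/3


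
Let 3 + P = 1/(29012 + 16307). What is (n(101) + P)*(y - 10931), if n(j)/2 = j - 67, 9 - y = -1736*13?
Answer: 34306041456/45319 ≈ 7.5699e+5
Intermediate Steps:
y = 22577 (y = 9 - (-1736)*13 = 9 - 1*(-22568) = 9 + 22568 = 22577)
P = -135956/45319 (P = -3 + 1/(29012 + 16307) = -3 + 1/45319 = -135956/45319 ≈ -3.0000)
n(j) = -134 + 2*j (n(j) = 2*(j - 67) = 2*(-67 + j) = -134 + 2*j)
(n(101) + P)*(y - 10931) = ((-134 + 2*101) - 135956/45319)*(22577 - 10931) = ((-134 + 202) - 135956/45319)*11646 = (68 - 135956/45319)*11646 = (2945736/45319)*11646 = 34306041456/45319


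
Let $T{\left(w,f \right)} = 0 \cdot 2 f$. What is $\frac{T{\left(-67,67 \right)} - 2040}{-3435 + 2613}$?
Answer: $\frac{340}{137} \approx 2.4818$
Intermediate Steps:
$T{\left(w,f \right)} = 0$ ($T{\left(w,f \right)} = 0 f = 0$)
$\frac{T{\left(-67,67 \right)} - 2040}{-3435 + 2613} = \frac{0 - 2040}{-3435 + 2613} = - \frac{2040}{-822} = \left(-2040\right) \left(- \frac{1}{822}\right) = \frac{340}{137}$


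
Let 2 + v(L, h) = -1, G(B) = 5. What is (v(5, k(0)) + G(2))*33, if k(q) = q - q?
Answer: 66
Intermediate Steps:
k(q) = 0
v(L, h) = -3 (v(L, h) = -2 - 1 = -3)
(v(5, k(0)) + G(2))*33 = (-3 + 5)*33 = 2*33 = 66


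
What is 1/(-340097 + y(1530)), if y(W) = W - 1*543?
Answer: -1/339110 ≈ -2.9489e-6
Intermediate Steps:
y(W) = -543 + W (y(W) = W - 543 = -543 + W)
1/(-340097 + y(1530)) = 1/(-340097 + (-543 + 1530)) = 1/(-340097 + 987) = 1/(-339110) = -1/339110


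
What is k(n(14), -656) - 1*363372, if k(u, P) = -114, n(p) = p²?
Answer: -363486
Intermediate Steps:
k(n(14), -656) - 1*363372 = -114 - 1*363372 = -114 - 363372 = -363486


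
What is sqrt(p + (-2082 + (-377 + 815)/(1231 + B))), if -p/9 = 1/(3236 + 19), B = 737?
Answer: I*sqrt(65914664652830)/177940 ≈ 45.627*I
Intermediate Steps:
p = -3/1085 (p = -9/(3236 + 19) = -9/3255 = -9*1/3255 = -3/1085 ≈ -0.0027650)
sqrt(p + (-2082 + (-377 + 815)/(1231 + B))) = sqrt(-3/1085 + (-2082 + (-377 + 815)/(1231 + 737))) = sqrt(-3/1085 + (-2082 + 438/1968)) = sqrt(-3/1085 + (-2082 + 438*(1/1968))) = sqrt(-3/1085 + (-2082 + 73/328)) = sqrt(-3/1085 - 682823/328) = sqrt(-740863939/355880) = I*sqrt(65914664652830)/177940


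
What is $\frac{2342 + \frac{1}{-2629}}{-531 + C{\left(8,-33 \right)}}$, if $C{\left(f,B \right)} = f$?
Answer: $- \frac{6157117}{1374967} \approx -4.478$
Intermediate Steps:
$\frac{2342 + \frac{1}{-2629}}{-531 + C{\left(8,-33 \right)}} = \frac{2342 + \frac{1}{-2629}}{-531 + 8} = \frac{2342 - \frac{1}{2629}}{-523} = \frac{6157117}{2629} \left(- \frac{1}{523}\right) = - \frac{6157117}{1374967}$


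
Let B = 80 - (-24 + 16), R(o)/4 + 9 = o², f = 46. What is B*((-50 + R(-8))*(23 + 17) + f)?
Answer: 602448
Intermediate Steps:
R(o) = -36 + 4*o²
B = 88 (B = 80 - 1*(-8) = 80 + 8 = 88)
B*((-50 + R(-8))*(23 + 17) + f) = 88*((-50 + (-36 + 4*(-8)²))*(23 + 17) + 46) = 88*((-50 + (-36 + 4*64))*40 + 46) = 88*((-50 + (-36 + 256))*40 + 46) = 88*((-50 + 220)*40 + 46) = 88*(170*40 + 46) = 88*(6800 + 46) = 88*6846 = 602448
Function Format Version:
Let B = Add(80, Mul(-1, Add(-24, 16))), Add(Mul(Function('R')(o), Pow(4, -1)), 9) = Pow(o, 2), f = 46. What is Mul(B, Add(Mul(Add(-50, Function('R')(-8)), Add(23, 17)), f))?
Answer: 602448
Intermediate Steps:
Function('R')(o) = Add(-36, Mul(4, Pow(o, 2)))
B = 88 (B = Add(80, Mul(-1, -8)) = Add(80, 8) = 88)
Mul(B, Add(Mul(Add(-50, Function('R')(-8)), Add(23, 17)), f)) = Mul(88, Add(Mul(Add(-50, Add(-36, Mul(4, Pow(-8, 2)))), Add(23, 17)), 46)) = Mul(88, Add(Mul(Add(-50, Add(-36, Mul(4, 64))), 40), 46)) = Mul(88, Add(Mul(Add(-50, Add(-36, 256)), 40), 46)) = Mul(88, Add(Mul(Add(-50, 220), 40), 46)) = Mul(88, Add(Mul(170, 40), 46)) = Mul(88, Add(6800, 46)) = Mul(88, 6846) = 602448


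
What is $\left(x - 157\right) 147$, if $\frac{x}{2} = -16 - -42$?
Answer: $-15435$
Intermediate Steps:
$x = 52$ ($x = 2 \left(-16 - -42\right) = 2 \left(-16 + 42\right) = 2 \cdot 26 = 52$)
$\left(x - 157\right) 147 = \left(52 - 157\right) 147 = \left(-105\right) 147 = -15435$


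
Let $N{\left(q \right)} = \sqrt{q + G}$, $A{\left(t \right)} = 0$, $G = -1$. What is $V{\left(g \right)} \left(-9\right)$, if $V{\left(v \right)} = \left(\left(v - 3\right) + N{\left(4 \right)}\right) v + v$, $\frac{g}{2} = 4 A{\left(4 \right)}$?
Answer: $0$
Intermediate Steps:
$N{\left(q \right)} = \sqrt{-1 + q}$ ($N{\left(q \right)} = \sqrt{q - 1} = \sqrt{-1 + q}$)
$g = 0$ ($g = 2 \cdot 4 \cdot 0 = 2 \cdot 0 = 0$)
$V{\left(v \right)} = v + v \left(-3 + v + \sqrt{3}\right)$ ($V{\left(v \right)} = \left(\left(v - 3\right) + \sqrt{-1 + 4}\right) v + v = \left(\left(-3 + v\right) + \sqrt{3}\right) v + v = \left(-3 + v + \sqrt{3}\right) v + v = v \left(-3 + v + \sqrt{3}\right) + v = v + v \left(-3 + v + \sqrt{3}\right)$)
$V{\left(g \right)} \left(-9\right) = 0 \left(-2 + 0 + \sqrt{3}\right) \left(-9\right) = 0 \left(-2 + \sqrt{3}\right) \left(-9\right) = 0 \left(-9\right) = 0$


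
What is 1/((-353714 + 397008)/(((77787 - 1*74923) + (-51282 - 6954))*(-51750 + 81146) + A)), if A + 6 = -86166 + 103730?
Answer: -813848877/21647 ≈ -37596.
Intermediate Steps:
A = 17558 (A = -6 + (-86166 + 103730) = -6 + 17564 = 17558)
1/((-353714 + 397008)/(((77787 - 1*74923) + (-51282 - 6954))*(-51750 + 81146) + A)) = 1/((-353714 + 397008)/(((77787 - 1*74923) + (-51282 - 6954))*(-51750 + 81146) + 17558)) = 1/(43294/(((77787 - 74923) - 58236)*29396 + 17558)) = 1/(43294/((2864 - 58236)*29396 + 17558)) = 1/(43294/(-55372*29396 + 17558)) = 1/(43294/(-1627715312 + 17558)) = 1/(43294/(-1627697754)) = 1/(43294*(-1/1627697754)) = 1/(-21647/813848877) = -813848877/21647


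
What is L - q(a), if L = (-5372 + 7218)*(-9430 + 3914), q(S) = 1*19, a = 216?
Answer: -10182555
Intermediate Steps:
q(S) = 19
L = -10182536 (L = 1846*(-5516) = -10182536)
L - q(a) = -10182536 - 1*19 = -10182536 - 19 = -10182555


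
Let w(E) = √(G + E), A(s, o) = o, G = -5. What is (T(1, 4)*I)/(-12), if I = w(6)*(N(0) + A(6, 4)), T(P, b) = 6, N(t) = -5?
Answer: ½ ≈ 0.50000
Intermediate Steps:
w(E) = √(-5 + E)
I = -1 (I = √(-5 + 6)*(-5 + 4) = √1*(-1) = 1*(-1) = -1)
(T(1, 4)*I)/(-12) = (6*(-1))/(-12) = -6*(-1/12) = ½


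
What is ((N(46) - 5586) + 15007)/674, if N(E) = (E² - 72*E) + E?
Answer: 8271/674 ≈ 12.272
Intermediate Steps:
N(E) = E² - 71*E
((N(46) - 5586) + 15007)/674 = ((46*(-71 + 46) - 5586) + 15007)/674 = ((46*(-25) - 5586) + 15007)*(1/674) = ((-1150 - 5586) + 15007)*(1/674) = (-6736 + 15007)*(1/674) = 8271*(1/674) = 8271/674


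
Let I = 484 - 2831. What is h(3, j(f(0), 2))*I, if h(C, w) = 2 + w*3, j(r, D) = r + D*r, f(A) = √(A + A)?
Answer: -4694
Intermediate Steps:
f(A) = √2*√A (f(A) = √(2*A) = √2*√A)
I = -2347
h(C, w) = 2 + 3*w
h(3, j(f(0), 2))*I = (2 + 3*((√2*√0)*(1 + 2)))*(-2347) = (2 + 3*((√2*0)*3))*(-2347) = (2 + 3*(0*3))*(-2347) = (2 + 3*0)*(-2347) = (2 + 0)*(-2347) = 2*(-2347) = -4694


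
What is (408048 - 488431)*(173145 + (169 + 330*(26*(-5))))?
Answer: -10483068562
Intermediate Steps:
(408048 - 488431)*(173145 + (169 + 330*(26*(-5)))) = -80383*(173145 + (169 + 330*(-130))) = -80383*(173145 + (169 - 42900)) = -80383*(173145 - 42731) = -80383*130414 = -10483068562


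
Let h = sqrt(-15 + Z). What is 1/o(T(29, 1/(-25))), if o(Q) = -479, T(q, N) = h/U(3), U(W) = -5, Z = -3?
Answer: -1/479 ≈ -0.0020877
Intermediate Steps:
h = 3*I*sqrt(2) (h = sqrt(-15 - 3) = sqrt(-18) = 3*I*sqrt(2) ≈ 4.2426*I)
T(q, N) = -3*I*sqrt(2)/5 (T(q, N) = (3*I*sqrt(2))/(-5) = (3*I*sqrt(2))*(-1/5) = -3*I*sqrt(2)/5)
1/o(T(29, 1/(-25))) = 1/(-479) = -1/479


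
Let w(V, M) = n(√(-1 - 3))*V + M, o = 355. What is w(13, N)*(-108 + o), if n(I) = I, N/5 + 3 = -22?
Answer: -30875 + 6422*I ≈ -30875.0 + 6422.0*I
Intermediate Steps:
N = -125 (N = -15 + 5*(-22) = -15 - 110 = -125)
w(V, M) = M + 2*I*V (w(V, M) = √(-1 - 3)*V + M = √(-4)*V + M = (2*I)*V + M = 2*I*V + M = M + 2*I*V)
w(13, N)*(-108 + o) = (-125 + 2*I*13)*(-108 + 355) = (-125 + 26*I)*247 = -30875 + 6422*I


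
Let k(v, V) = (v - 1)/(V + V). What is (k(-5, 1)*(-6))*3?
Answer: 54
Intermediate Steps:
k(v, V) = (-1 + v)/(2*V) (k(v, V) = (-1 + v)/((2*V)) = (-1 + v)*(1/(2*V)) = (-1 + v)/(2*V))
(k(-5, 1)*(-6))*3 = (((1/2)*(-1 - 5)/1)*(-6))*3 = (((1/2)*1*(-6))*(-6))*3 = -3*(-6)*3 = 18*3 = 54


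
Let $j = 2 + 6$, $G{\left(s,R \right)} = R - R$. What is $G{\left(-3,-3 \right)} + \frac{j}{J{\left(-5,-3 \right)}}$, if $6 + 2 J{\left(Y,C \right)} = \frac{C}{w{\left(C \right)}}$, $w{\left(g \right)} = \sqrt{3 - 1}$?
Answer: $- \frac{64}{21} + \frac{16 \sqrt{2}}{21} \approx -1.9701$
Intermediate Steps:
$w{\left(g \right)} = \sqrt{2}$
$J{\left(Y,C \right)} = -3 + \frac{C \sqrt{2}}{4}$ ($J{\left(Y,C \right)} = -3 + \frac{C \frac{1}{\sqrt{2}}}{2} = -3 + \frac{C \frac{\sqrt{2}}{2}}{2} = -3 + \frac{\frac{1}{2} C \sqrt{2}}{2} = -3 + \frac{C \sqrt{2}}{4}$)
$G{\left(s,R \right)} = 0$
$j = 8$
$G{\left(-3,-3 \right)} + \frac{j}{J{\left(-5,-3 \right)}} = 0 + \frac{1}{-3 + \frac{1}{4} \left(-3\right) \sqrt{2}} \cdot 8 = 0 + \frac{1}{-3 - \frac{3 \sqrt{2}}{4}} \cdot 8 = 0 + \frac{8}{-3 - \frac{3 \sqrt{2}}{4}} = \frac{8}{-3 - \frac{3 \sqrt{2}}{4}}$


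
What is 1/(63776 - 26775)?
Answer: 1/37001 ≈ 2.7026e-5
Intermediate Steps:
1/(63776 - 26775) = 1/37001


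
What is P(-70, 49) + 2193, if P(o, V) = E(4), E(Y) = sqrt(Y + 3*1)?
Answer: 2193 + sqrt(7) ≈ 2195.6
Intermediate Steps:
E(Y) = sqrt(3 + Y) (E(Y) = sqrt(Y + 3) = sqrt(3 + Y))
P(o, V) = sqrt(7) (P(o, V) = sqrt(3 + 4) = sqrt(7))
P(-70, 49) + 2193 = sqrt(7) + 2193 = 2193 + sqrt(7)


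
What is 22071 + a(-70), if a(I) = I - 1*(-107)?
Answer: 22108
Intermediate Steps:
a(I) = 107 + I (a(I) = I + 107 = 107 + I)
22071 + a(-70) = 22071 + (107 - 70) = 22071 + 37 = 22108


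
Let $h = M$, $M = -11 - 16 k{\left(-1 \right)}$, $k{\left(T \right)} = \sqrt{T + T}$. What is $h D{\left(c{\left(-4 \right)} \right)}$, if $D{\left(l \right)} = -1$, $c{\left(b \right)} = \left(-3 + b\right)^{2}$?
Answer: $11 + 16 i \sqrt{2} \approx 11.0 + 22.627 i$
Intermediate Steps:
$k{\left(T \right)} = \sqrt{2} \sqrt{T}$ ($k{\left(T \right)} = \sqrt{2 T} = \sqrt{2} \sqrt{T}$)
$M = -11 - 16 i \sqrt{2}$ ($M = -11 - 16 \sqrt{2} \sqrt{-1} = -11 - 16 \sqrt{2} i = -11 - 16 i \sqrt{2} \approx -11.0 - 22.627 i$)
$h = -11 - 16 i \sqrt{2} \approx -11.0 - 22.627 i$
$h D{\left(c{\left(-4 \right)} \right)} = \left(-11 - 16 i \sqrt{2}\right) \left(-1\right) = 11 + 16 i \sqrt{2}$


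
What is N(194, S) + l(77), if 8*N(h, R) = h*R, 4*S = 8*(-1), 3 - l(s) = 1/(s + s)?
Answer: -3504/77 ≈ -45.506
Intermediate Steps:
l(s) = 3 - 1/(2*s) (l(s) = 3 - 1/(s + s) = 3 - 1/(2*s))
S = -2 (S = (8*(-1))/4 = (1/4)*(-8) = -2)
N(h, R) = R*h/8 (N(h, R) = (h*R)/8 = (R*h)/8 = R*h/8)
N(194, S) + l(77) = (1/8)*(-2)*194 + (3 - 1/2/77) = -97/2 + (3 - 1/2*1/77) = -97/2 + (3 - 1/154) = -97/2 + 461/154 = -3504/77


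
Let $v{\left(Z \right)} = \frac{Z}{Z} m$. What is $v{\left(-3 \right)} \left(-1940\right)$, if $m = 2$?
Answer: $-3880$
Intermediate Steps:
$v{\left(Z \right)} = 2$ ($v{\left(Z \right)} = \frac{Z}{Z} 2 = 1 \cdot 2 = 2$)
$v{\left(-3 \right)} \left(-1940\right) = 2 \left(-1940\right) = -3880$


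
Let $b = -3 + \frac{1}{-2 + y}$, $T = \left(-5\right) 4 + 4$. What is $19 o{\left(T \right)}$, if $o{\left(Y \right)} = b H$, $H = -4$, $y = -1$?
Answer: $\frac{760}{3} \approx 253.33$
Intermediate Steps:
$T = -16$ ($T = -20 + 4 = -16$)
$b = - \frac{10}{3}$ ($b = -3 + \frac{1}{-2 - 1} = -3 + \frac{1}{-3} = -3 - \frac{1}{3} = - \frac{10}{3} \approx -3.3333$)
$o{\left(Y \right)} = \frac{40}{3}$ ($o{\left(Y \right)} = \left(- \frac{10}{3}\right) \left(-4\right) = \frac{40}{3}$)
$19 o{\left(T \right)} = 19 \cdot \frac{40}{3} = \frac{760}{3}$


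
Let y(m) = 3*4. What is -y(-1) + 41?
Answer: 29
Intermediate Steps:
y(m) = 12
-y(-1) + 41 = -1*12 + 41 = -12 + 41 = 29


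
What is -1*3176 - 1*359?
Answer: -3535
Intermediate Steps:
-1*3176 - 1*359 = -3176 - 359 = -3535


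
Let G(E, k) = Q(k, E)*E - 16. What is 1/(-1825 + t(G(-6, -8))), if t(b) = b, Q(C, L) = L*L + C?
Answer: -1/2009 ≈ -0.00049776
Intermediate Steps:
Q(C, L) = C + L² (Q(C, L) = L² + C = C + L²)
G(E, k) = -16 + E*(k + E²) (G(E, k) = (k + E²)*E - 16 = E*(k + E²) - 16 = -16 + E*(k + E²))
1/(-1825 + t(G(-6, -8))) = 1/(-1825 + (-16 - 6*(-8 + (-6)²))) = 1/(-1825 + (-16 - 6*(-8 + 36))) = 1/(-1825 + (-16 - 6*28)) = 1/(-1825 + (-16 - 168)) = 1/(-1825 - 184) = 1/(-2009) = -1/2009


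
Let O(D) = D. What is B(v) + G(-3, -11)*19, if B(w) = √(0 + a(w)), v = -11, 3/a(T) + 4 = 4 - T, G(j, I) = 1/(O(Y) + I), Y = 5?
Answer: -19/6 + √33/11 ≈ -2.6444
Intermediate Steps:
G(j, I) = 1/(5 + I)
a(T) = -3/T (a(T) = 3/(-4 + (4 - T)) = 3/((-T)) = 3*(-1/T) = -3/T)
B(w) = √3*√(-1/w) (B(w) = √(0 - 3/w) = √(-3/w) = √3*√(-1/w))
B(v) + G(-3, -11)*19 = √3*√(-1/(-11)) + 19/(5 - 11) = √3*√(-1*(-1/11)) + 19/(-6) = √3*√(1/11) - ⅙*19 = √3*(√11/11) - 19/6 = √33/11 - 19/6 = -19/6 + √33/11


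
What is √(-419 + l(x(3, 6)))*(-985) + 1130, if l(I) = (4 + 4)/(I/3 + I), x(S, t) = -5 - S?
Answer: 1130 - 985*I*√1679/2 ≈ 1130.0 - 20180.0*I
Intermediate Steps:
l(I) = 6/I (l(I) = 8/(I*(⅓) + I) = 8/(I/3 + I) = 8/((4*I/3)) = 8*(3/(4*I)) = 6/I)
√(-419 + l(x(3, 6)))*(-985) + 1130 = √(-419 + 6/(-5 - 1*3))*(-985) + 1130 = √(-419 + 6/(-5 - 3))*(-985) + 1130 = √(-419 + 6/(-8))*(-985) + 1130 = √(-419 + 6*(-⅛))*(-985) + 1130 = √(-419 - ¾)*(-985) + 1130 = √(-1679/4)*(-985) + 1130 = (I*√1679/2)*(-985) + 1130 = -985*I*√1679/2 + 1130 = 1130 - 985*I*√1679/2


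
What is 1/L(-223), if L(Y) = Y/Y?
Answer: 1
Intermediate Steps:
L(Y) = 1
1/L(-223) = 1/1 = 1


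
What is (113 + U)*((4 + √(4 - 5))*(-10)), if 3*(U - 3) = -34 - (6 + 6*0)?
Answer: -12320/3 - 3080*I/3 ≈ -4106.7 - 1026.7*I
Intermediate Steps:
U = -31/3 (U = 3 + (-34 - (6 + 6*0))/3 = 3 + (-34 - (6 + 0))/3 = 3 + (-34 - 1*6)/3 = 3 + (-34 - 6)/3 = 3 + (⅓)*(-40) = 3 - 40/3 = -31/3 ≈ -10.333)
(113 + U)*((4 + √(4 - 5))*(-10)) = (113 - 31/3)*((4 + √(4 - 5))*(-10)) = 308*((4 + √(-1))*(-10))/3 = 308*((4 + I)*(-10))/3 = 308*(-40 - 10*I)/3 = -12320/3 - 3080*I/3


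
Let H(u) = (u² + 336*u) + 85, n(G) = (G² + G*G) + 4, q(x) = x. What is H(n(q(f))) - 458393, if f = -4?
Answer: -444916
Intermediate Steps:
n(G) = 4 + 2*G² (n(G) = (G² + G²) + 4 = 2*G² + 4 = 4 + 2*G²)
H(u) = 85 + u² + 336*u
H(n(q(f))) - 458393 = (85 + (4 + 2*(-4)²)² + 336*(4 + 2*(-4)²)) - 458393 = (85 + (4 + 2*16)² + 336*(4 + 2*16)) - 458393 = (85 + (4 + 32)² + 336*(4 + 32)) - 458393 = (85 + 36² + 336*36) - 458393 = (85 + 1296 + 12096) - 458393 = 13477 - 458393 = -444916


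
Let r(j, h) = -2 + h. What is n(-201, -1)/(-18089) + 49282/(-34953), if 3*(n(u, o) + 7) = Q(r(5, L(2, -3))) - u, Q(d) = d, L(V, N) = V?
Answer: -893559278/632264817 ≈ -1.4133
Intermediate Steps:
n(u, o) = -7 - u/3 (n(u, o) = -7 + ((-2 + 2) - u)/3 = -7 + (0 - u)/3 = -7 + (-u)/3 = -7 - u/3)
n(-201, -1)/(-18089) + 49282/(-34953) = (-7 - 1/3*(-201))/(-18089) + 49282/(-34953) = (-7 + 67)*(-1/18089) + 49282*(-1/34953) = 60*(-1/18089) - 49282/34953 = -60/18089 - 49282/34953 = -893559278/632264817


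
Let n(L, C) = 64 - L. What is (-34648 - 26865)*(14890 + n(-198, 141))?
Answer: -932044976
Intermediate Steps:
(-34648 - 26865)*(14890 + n(-198, 141)) = (-34648 - 26865)*(14890 + (64 - 1*(-198))) = -61513*(14890 + (64 + 198)) = -61513*(14890 + 262) = -61513*15152 = -932044976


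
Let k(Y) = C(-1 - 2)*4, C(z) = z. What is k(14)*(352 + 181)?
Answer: -6396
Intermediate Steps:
k(Y) = -12 (k(Y) = (-1 - 2)*4 = -3*4 = -12)
k(14)*(352 + 181) = -12*(352 + 181) = -12*533 = -6396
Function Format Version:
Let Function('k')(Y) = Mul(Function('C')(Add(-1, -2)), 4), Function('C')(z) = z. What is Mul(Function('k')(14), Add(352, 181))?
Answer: -6396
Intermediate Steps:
Function('k')(Y) = -12 (Function('k')(Y) = Mul(Add(-1, -2), 4) = Mul(-3, 4) = -12)
Mul(Function('k')(14), Add(352, 181)) = Mul(-12, Add(352, 181)) = Mul(-12, 533) = -6396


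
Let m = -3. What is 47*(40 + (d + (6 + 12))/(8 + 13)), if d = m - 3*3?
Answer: 13254/7 ≈ 1893.4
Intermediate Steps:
d = -12 (d = -3 - 3*3 = -3 - 9 = -12)
47*(40 + (d + (6 + 12))/(8 + 13)) = 47*(40 + (-12 + (6 + 12))/(8 + 13)) = 47*(40 + (-12 + 18)/21) = 47*(40 + 6*(1/21)) = 47*(40 + 2/7) = 47*(282/7) = 13254/7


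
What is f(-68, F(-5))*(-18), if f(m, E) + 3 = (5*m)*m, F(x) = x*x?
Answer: -416106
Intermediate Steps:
F(x) = x²
f(m, E) = -3 + 5*m² (f(m, E) = -3 + (5*m)*m = -3 + 5*m²)
f(-68, F(-5))*(-18) = (-3 + 5*(-68)²)*(-18) = (-3 + 5*4624)*(-18) = (-3 + 23120)*(-18) = 23117*(-18) = -416106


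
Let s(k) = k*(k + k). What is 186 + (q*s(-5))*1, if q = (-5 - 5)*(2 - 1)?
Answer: -314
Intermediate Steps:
q = -10 (q = -10*1 = -10)
s(k) = 2*k**2 (s(k) = k*(2*k) = 2*k**2)
186 + (q*s(-5))*1 = 186 - 20*(-5)**2*1 = 186 - 20*25*1 = 186 - 10*50*1 = 186 - 500*1 = 186 - 500 = -314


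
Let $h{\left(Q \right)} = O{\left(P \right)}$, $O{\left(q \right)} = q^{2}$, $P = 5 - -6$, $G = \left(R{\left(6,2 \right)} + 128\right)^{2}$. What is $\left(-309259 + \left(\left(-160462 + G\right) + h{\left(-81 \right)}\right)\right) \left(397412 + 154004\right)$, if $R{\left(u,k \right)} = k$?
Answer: $-249626023200$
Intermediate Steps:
$G = 16900$ ($G = \left(2 + 128\right)^{2} = 130^{2} = 16900$)
$P = 11$ ($P = 5 + 6 = 11$)
$h{\left(Q \right)} = 121$ ($h{\left(Q \right)} = 11^{2} = 121$)
$\left(-309259 + \left(\left(-160462 + G\right) + h{\left(-81 \right)}\right)\right) \left(397412 + 154004\right) = \left(-309259 + \left(\left(-160462 + 16900\right) + 121\right)\right) \left(397412 + 154004\right) = \left(-309259 + \left(-143562 + 121\right)\right) 551416 = \left(-309259 - 143441\right) 551416 = \left(-452700\right) 551416 = -249626023200$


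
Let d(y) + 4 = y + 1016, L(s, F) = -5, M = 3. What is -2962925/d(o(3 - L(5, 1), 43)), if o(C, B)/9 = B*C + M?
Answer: -592585/827 ≈ -716.55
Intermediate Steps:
o(C, B) = 27 + 9*B*C (o(C, B) = 9*(B*C + 3) = 9*(3 + B*C) = 27 + 9*B*C)
d(y) = 1012 + y (d(y) = -4 + (y + 1016) = -4 + (1016 + y) = 1012 + y)
-2962925/d(o(3 - L(5, 1), 43)) = -2962925/(1012 + (27 + 9*43*(3 - 1*(-5)))) = -2962925/(1012 + (27 + 9*43*(3 + 5))) = -2962925/(1012 + (27 + 9*43*8)) = -2962925/(1012 + (27 + 3096)) = -2962925/(1012 + 3123) = -2962925/4135 = -2962925*1/4135 = -592585/827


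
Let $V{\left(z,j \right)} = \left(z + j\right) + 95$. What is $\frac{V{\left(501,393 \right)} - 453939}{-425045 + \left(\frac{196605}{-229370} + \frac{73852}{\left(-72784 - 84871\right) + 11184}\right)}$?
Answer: $\frac{3043466465729300}{2855976039702269} \approx 1.0656$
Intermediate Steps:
$V{\left(z,j \right)} = 95 + j + z$ ($V{\left(z,j \right)} = \left(j + z\right) + 95 = 95 + j + z$)
$\frac{V{\left(501,393 \right)} - 453939}{-425045 + \left(\frac{196605}{-229370} + \frac{73852}{\left(-72784 - 84871\right) + 11184}\right)} = \frac{\left(95 + 393 + 501\right) - 453939}{-425045 + \left(\frac{196605}{-229370} + \frac{73852}{\left(-72784 - 84871\right) + 11184}\right)} = \frac{989 - 453939}{-425045 + \left(196605 \left(- \frac{1}{229370}\right) + \frac{73852}{-157655 + 11184}\right)} = - \frac{452950}{-425045 - \left(\frac{39321}{45874} - \frac{73852}{-146471}\right)} = - \frac{452950}{-425045 + \left(- \frac{39321}{45874} + 73852 \left(- \frac{1}{146471}\right)\right)} = - \frac{452950}{-425045 - \frac{9147272839}{6719210654}} = - \frac{452950}{- \frac{2855976039702269}{6719210654}} = \left(-452950\right) \left(- \frac{6719210654}{2855976039702269}\right) = \frac{3043466465729300}{2855976039702269}$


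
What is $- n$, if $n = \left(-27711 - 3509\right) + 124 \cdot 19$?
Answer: $28864$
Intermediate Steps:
$n = -28864$ ($n = -31220 + 2356 = -28864$)
$- n = \left(-1\right) \left(-28864\right) = 28864$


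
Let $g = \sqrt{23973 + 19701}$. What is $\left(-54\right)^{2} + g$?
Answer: $2916 + \sqrt{43674} \approx 3125.0$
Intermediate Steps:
$g = \sqrt{43674} \approx 208.98$
$\left(-54\right)^{2} + g = \left(-54\right)^{2} + \sqrt{43674} = 2916 + \sqrt{43674}$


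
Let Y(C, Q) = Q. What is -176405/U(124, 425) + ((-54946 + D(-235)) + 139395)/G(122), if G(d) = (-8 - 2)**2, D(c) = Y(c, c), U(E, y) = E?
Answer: -1799491/3100 ≈ -580.48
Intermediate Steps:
D(c) = c
G(d) = 100 (G(d) = (-10)**2 = 100)
-176405/U(124, 425) + ((-54946 + D(-235)) + 139395)/G(122) = -176405/124 + ((-54946 - 235) + 139395)/100 = -176405*1/124 + (-55181 + 139395)*(1/100) = -176405/124 + 84214*(1/100) = -176405/124 + 42107/50 = -1799491/3100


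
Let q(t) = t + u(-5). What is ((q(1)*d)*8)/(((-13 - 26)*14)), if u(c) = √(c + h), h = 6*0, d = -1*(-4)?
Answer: -16/273 - 16*I*√5/273 ≈ -0.058608 - 0.13105*I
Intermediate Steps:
d = 4
h = 0
u(c) = √c (u(c) = √(c + 0) = √c)
q(t) = t + I*√5 (q(t) = t + √(-5) = t + I*√5)
((q(1)*d)*8)/(((-13 - 26)*14)) = (((1 + I*√5)*4)*8)/(((-13 - 26)*14)) = ((4 + 4*I*√5)*8)/((-39*14)) = (32 + 32*I*√5)/(-546) = (32 + 32*I*√5)*(-1/546) = -16/273 - 16*I*√5/273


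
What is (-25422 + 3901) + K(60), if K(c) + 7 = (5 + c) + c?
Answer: -21403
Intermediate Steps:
K(c) = -2 + 2*c (K(c) = -7 + ((5 + c) + c) = -7 + (5 + 2*c) = -2 + 2*c)
(-25422 + 3901) + K(60) = (-25422 + 3901) + (-2 + 2*60) = -21521 + (-2 + 120) = -21521 + 118 = -21403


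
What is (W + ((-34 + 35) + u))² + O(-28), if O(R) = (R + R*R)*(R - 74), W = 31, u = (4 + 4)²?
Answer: -67896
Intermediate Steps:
u = 64 (u = 8² = 64)
O(R) = (-74 + R)*(R + R²) (O(R) = (R + R²)*(-74 + R) = (-74 + R)*(R + R²))
(W + ((-34 + 35) + u))² + O(-28) = (31 + ((-34 + 35) + 64))² - 28*(-74 + (-28)² - 73*(-28)) = (31 + (1 + 64))² - 28*(-74 + 784 + 2044) = (31 + 65)² - 28*2754 = 96² - 77112 = 9216 - 77112 = -67896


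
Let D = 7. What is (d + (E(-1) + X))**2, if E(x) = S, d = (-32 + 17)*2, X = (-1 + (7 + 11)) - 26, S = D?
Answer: 1024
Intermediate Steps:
S = 7
X = -9 (X = (-1 + 18) - 26 = 17 - 26 = -9)
d = -30 (d = -15*2 = -30)
E(x) = 7
(d + (E(-1) + X))**2 = (-30 + (7 - 9))**2 = (-30 - 2)**2 = (-32)**2 = 1024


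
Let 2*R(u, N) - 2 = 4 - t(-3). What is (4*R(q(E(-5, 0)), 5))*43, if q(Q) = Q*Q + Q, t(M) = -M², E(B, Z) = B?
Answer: 1290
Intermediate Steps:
q(Q) = Q + Q² (q(Q) = Q² + Q = Q + Q²)
R(u, N) = 15/2 (R(u, N) = 1 + (4 - (-1)*(-3)²)/2 = 1 + (4 - (-1)*9)/2 = 1 + (4 - 1*(-9))/2 = 1 + (4 + 9)/2 = 1 + (½)*13 = 1 + 13/2 = 15/2)
(4*R(q(E(-5, 0)), 5))*43 = (4*(15/2))*43 = 30*43 = 1290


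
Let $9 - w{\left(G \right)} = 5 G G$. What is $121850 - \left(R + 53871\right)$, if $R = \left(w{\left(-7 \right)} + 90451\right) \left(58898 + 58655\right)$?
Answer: $-10604975916$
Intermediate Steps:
$w{\left(G \right)} = 9 - 5 G^{2}$ ($w{\left(G \right)} = 9 - 5 G G = 9 - 5 G^{2}$)
$R = 10605043895$ ($R = \left(\left(9 - 5 \left(-7\right)^{2}\right) + 90451\right) \left(58898 + 58655\right) = \left(\left(9 - 245\right) + 90451\right) 117553 = \left(-236 + 90451\right) 117553 = 90215 \cdot 117553 = 10605043895$)
$121850 - \left(R + 53871\right) = 121850 - \left(10605043895 + 53871\right) = 121850 - 10605097766 = -10604975916$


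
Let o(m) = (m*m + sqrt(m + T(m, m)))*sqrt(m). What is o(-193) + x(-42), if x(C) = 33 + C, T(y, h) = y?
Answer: -9 + I*sqrt(193)*(37249 + I*sqrt(386)) ≈ -281.94 + 5.1748e+5*I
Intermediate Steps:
o(m) = sqrt(m)*(m**2 + sqrt(2)*sqrt(m)) (o(m) = (m*m + sqrt(m + m))*sqrt(m) = (m**2 + sqrt(2*m))*sqrt(m) = (m**2 + sqrt(2)*sqrt(m))*sqrt(m) = sqrt(m)*(m**2 + sqrt(2)*sqrt(m)))
o(-193) + x(-42) = ((-193)**(5/2) - 193*sqrt(2)) + (33 - 42) = (37249*I*sqrt(193) - 193*sqrt(2)) - 9 = (-193*sqrt(2) + 37249*I*sqrt(193)) - 9 = -9 - 193*sqrt(2) + 37249*I*sqrt(193)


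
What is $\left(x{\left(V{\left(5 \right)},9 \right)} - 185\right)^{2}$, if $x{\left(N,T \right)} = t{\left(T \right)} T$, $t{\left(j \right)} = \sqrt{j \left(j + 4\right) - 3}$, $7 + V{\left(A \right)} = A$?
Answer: $43459 - 3330 \sqrt{114} \approx 7904.3$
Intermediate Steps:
$V{\left(A \right)} = -7 + A$
$t{\left(j \right)} = \sqrt{-3 + j \left(4 + j\right)}$ ($t{\left(j \right)} = \sqrt{j \left(4 + j\right) - 3} = \sqrt{-3 + j \left(4 + j\right)}$)
$x{\left(N,T \right)} = T \sqrt{-3 + T^{2} + 4 T}$ ($x{\left(N,T \right)} = \sqrt{-3 + T^{2} + 4 T} T = T \sqrt{-3 + T^{2} + 4 T}$)
$\left(x{\left(V{\left(5 \right)},9 \right)} - 185\right)^{2} = \left(9 \sqrt{-3 + 9^{2} + 4 \cdot 9} - 185\right)^{2} = \left(9 \sqrt{-3 + 81 + 36} - 185\right)^{2} = \left(9 \sqrt{114} - 185\right)^{2} = \left(-185 + 9 \sqrt{114}\right)^{2}$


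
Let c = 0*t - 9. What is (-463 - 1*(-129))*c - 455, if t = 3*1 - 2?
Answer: 2551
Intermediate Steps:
t = 1 (t = 3 - 2 = 1)
c = -9 (c = 0*1 - 9 = 0 - 9 = -9)
(-463 - 1*(-129))*c - 455 = (-463 - 1*(-129))*(-9) - 455 = (-463 + 129)*(-9) - 455 = -334*(-9) - 455 = 3006 - 455 = 2551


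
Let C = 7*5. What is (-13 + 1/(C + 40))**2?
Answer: 948676/5625 ≈ 168.65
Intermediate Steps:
C = 35
(-13 + 1/(C + 40))**2 = (-13 + 1/(35 + 40))**2 = (-13 + 1/75)**2 = (-974/75)**2 = 948676/5625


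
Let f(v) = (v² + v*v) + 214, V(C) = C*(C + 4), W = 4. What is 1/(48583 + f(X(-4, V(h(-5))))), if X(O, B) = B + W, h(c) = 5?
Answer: 1/53599 ≈ 1.8657e-5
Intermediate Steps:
V(C) = C*(4 + C)
X(O, B) = 4 + B (X(O, B) = B + 4 = 4 + B)
f(v) = 214 + 2*v² (f(v) = (v² + v²) + 214 = 2*v² + 214 = 214 + 2*v²)
1/(48583 + f(X(-4, V(h(-5))))) = 1/(48583 + (214 + 2*(4 + 5*(4 + 5))²)) = 1/(48583 + (214 + 2*(4 + 5*9)²)) = 1/(48583 + (214 + 2*(4 + 45)²)) = 1/(48583 + (214 + 2*49²)) = 1/(48583 + (214 + 2*2401)) = 1/(48583 + (214 + 4802)) = 1/(48583 + 5016) = 1/53599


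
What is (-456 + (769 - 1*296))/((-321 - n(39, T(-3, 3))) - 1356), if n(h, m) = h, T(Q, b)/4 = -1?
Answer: -17/1716 ≈ -0.0099068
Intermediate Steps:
T(Q, b) = -4 (T(Q, b) = 4*(-1) = -4)
(-456 + (769 - 1*296))/((-321 - n(39, T(-3, 3))) - 1356) = (-456 + (769 - 1*296))/((-321 - 1*39) - 1356) = (-456 + (769 - 296))/((-321 - 39) - 1356) = (-456 + 473)/(-360 - 1356) = 17/(-1716) = 17*(-1/1716) = -17/1716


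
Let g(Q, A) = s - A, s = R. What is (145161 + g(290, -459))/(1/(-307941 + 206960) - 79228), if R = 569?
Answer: -14762311409/8000522669 ≈ -1.8452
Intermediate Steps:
s = 569
g(Q, A) = 569 - A
(145161 + g(290, -459))/(1/(-307941 + 206960) - 79228) = (145161 + (569 - 1*(-459)))/(1/(-307941 + 206960) - 79228) = (145161 + (569 + 459))/(1/(-100981) - 79228) = (145161 + 1028)/(-1/100981 - 79228) = 146189/(-8000522669/100981) = 146189*(-100981/8000522669) = -14762311409/8000522669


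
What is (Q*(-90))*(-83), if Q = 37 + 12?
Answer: 366030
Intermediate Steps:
Q = 49
(Q*(-90))*(-83) = (49*(-90))*(-83) = -4410*(-83) = 366030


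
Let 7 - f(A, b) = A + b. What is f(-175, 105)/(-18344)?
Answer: -77/18344 ≈ -0.0041976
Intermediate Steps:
f(A, b) = 7 - A - b (f(A, b) = 7 - (A + b) = 7 + (-A - b) = 7 - A - b)
f(-175, 105)/(-18344) = (7 - 1*(-175) - 1*105)/(-18344) = (7 + 175 - 105)*(-1/18344) = 77*(-1/18344) = -77/18344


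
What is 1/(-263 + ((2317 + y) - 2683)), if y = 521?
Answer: -1/108 ≈ -0.0092593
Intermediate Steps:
1/(-263 + ((2317 + y) - 2683)) = 1/(-263 + ((2317 + 521) - 2683)) = 1/(-263 + (2838 - 2683)) = 1/(-263 + 155) = 1/(-108) = -1/108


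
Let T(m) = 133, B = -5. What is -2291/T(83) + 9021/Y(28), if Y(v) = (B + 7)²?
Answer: 1190629/532 ≈ 2238.0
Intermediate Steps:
Y(v) = 4 (Y(v) = (-5 + 7)² = 2² = 4)
-2291/T(83) + 9021/Y(28) = -2291/133 + 9021/4 = 1190629/532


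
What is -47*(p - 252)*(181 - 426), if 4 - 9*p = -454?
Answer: -20842150/9 ≈ -2.3158e+6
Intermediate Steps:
p = 458/9 (p = 4/9 - 1/9*(-454) = 4/9 + 454/9 = 458/9 ≈ 50.889)
-47*(p - 252)*(181 - 426) = -47*(458/9 - 252)*(181 - 426) = -(-85070)*(-245)/9 = -47*443450/9 = -20842150/9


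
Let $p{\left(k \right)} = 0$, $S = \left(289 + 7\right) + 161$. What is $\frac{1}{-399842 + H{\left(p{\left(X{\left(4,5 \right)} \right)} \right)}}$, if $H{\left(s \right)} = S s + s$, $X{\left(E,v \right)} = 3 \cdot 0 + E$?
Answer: $- \frac{1}{399842} \approx -2.501 \cdot 10^{-6}$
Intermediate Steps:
$S = 457$ ($S = 296 + 161 = 457$)
$X{\left(E,v \right)} = E$ ($X{\left(E,v \right)} = 0 + E = E$)
$H{\left(s \right)} = 458 s$ ($H{\left(s \right)} = 457 s + s = 458 s$)
$\frac{1}{-399842 + H{\left(p{\left(X{\left(4,5 \right)} \right)} \right)}} = \frac{1}{-399842 + 458 \cdot 0} = \frac{1}{-399842 + 0} = \frac{1}{-399842} = - \frac{1}{399842}$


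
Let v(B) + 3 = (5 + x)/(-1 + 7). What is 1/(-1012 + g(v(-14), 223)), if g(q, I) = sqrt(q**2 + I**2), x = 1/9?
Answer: -737748/710345171 - 27*sqrt(36255805)/710345171 ≈ -0.0012674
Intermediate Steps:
x = 1/9 (x = 1*(1/9) = 1/9 ≈ 0.11111)
v(B) = -58/27 (v(B) = -3 + (5 + 1/9)/(-1 + 7) = -3 + (46/9)/6 = -3 + (46/9)*(1/6) = -3 + 23/27 = -58/27)
g(q, I) = sqrt(I**2 + q**2)
1/(-1012 + g(v(-14), 223)) = 1/(-1012 + sqrt(223**2 + (-58/27)**2)) = 1/(-1012 + sqrt(49729 + 3364/729)) = 1/(-1012 + sqrt(36255805/729)) = 1/(-1012 + sqrt(36255805)/27)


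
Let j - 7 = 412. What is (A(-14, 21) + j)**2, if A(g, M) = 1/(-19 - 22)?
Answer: 295083684/1681 ≈ 1.7554e+5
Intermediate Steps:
j = 419 (j = 7 + 412 = 419)
A(g, M) = -1/41 (A(g, M) = 1/(-41) = -1/41)
(A(-14, 21) + j)**2 = (-1/41 + 419)**2 = (17178/41)**2 = 295083684/1681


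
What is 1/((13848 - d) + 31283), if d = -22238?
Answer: 1/67369 ≈ 1.4844e-5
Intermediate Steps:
1/((13848 - d) + 31283) = 1/((13848 - 1*(-22238)) + 31283) = 1/((13848 + 22238) + 31283) = 1/(36086 + 31283) = 1/67369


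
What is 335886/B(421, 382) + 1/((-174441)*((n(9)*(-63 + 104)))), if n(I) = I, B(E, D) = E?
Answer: 21620554908473/27099234909 ≈ 797.83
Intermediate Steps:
335886/B(421, 382) + 1/((-174441)*((n(9)*(-63 + 104)))) = 335886/421 + 1/((-174441)*((9*(-63 + 104)))) = 335886*(1/421) - 1/(174441*(9*41)) = 335886/421 - 1/174441/369 = 335886/421 - 1/174441*1/369 = 335886/421 - 1/64368729 = 21620554908473/27099234909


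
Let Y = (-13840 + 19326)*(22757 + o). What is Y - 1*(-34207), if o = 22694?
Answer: 249378393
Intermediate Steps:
Y = 249344186 (Y = (-13840 + 19326)*(22757 + 22694) = 5486*45451 = 249344186)
Y - 1*(-34207) = 249344186 - 1*(-34207) = 249344186 + 34207 = 249378393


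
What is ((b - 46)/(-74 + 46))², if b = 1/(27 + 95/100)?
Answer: 165045409/61246276 ≈ 2.6948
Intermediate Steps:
b = 20/559 (b = 1/(27 + 95*(1/100)) = 1/(27 + 19/20) = 1/(559/20) = 20/559 ≈ 0.035778)
((b - 46)/(-74 + 46))² = ((20/559 - 46)/(-74 + 46))² = (-25694/559/(-28))² = (-25694/559*(-1/28))² = (12847/7826)² = 165045409/61246276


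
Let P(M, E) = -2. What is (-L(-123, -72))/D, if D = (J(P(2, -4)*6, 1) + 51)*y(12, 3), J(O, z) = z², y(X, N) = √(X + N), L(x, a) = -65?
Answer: √15/12 ≈ 0.32275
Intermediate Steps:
y(X, N) = √(N + X)
D = 52*√15 (D = (1² + 51)*√(3 + 12) = (1 + 51)*√15 = 52*√15 ≈ 201.40)
(-L(-123, -72))/D = (-1*(-65))/((52*√15)) = 65*(√15/780) = √15/12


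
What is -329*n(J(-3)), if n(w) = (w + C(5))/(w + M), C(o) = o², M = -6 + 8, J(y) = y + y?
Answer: 6251/4 ≈ 1562.8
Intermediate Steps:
J(y) = 2*y
M = 2
n(w) = (25 + w)/(2 + w) (n(w) = (w + 5²)/(w + 2) = (w + 25)/(2 + w) = (25 + w)/(2 + w))
-329*n(J(-3)) = -329*(25 + 2*(-3))/(2 + 2*(-3)) = -329*(25 - 6)/(2 - 6) = -329*19/(-4) = -(-329)*19/4 = -329*(-19/4) = 6251/4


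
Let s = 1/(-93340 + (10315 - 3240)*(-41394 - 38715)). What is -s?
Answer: 1/566864515 ≈ 1.7641e-9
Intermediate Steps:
s = -1/566864515 (s = 1/(-93340 + 7075*(-80109)) = 1/(-93340 - 566771175) = 1/(-566864515) = -1/566864515 ≈ -1.7641e-9)
-s = -1*(-1/566864515) = 1/566864515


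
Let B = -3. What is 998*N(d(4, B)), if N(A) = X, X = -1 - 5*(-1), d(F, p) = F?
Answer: 3992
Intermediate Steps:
X = 4 (X = -1 + 5 = 4)
N(A) = 4
998*N(d(4, B)) = 998*4 = 3992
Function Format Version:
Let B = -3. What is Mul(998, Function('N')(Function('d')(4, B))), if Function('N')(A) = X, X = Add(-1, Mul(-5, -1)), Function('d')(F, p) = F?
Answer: 3992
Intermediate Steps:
X = 4 (X = Add(-1, 5) = 4)
Function('N')(A) = 4
Mul(998, Function('N')(Function('d')(4, B))) = Mul(998, 4) = 3992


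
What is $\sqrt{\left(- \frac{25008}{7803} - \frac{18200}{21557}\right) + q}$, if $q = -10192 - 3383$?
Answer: $\frac{i \sqrt{16412939072832239}}{1099407} \approx 116.53 i$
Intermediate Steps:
$q = -13575$ ($q = -10192 - 3383 = -13575$)
$\sqrt{\left(- \frac{25008}{7803} - \frac{18200}{21557}\right) + q} = \sqrt{\left(- \frac{25008}{7803} - \frac{18200}{21557}\right) - 13575} = \sqrt{\left(\left(-25008\right) \frac{1}{7803} - \frac{18200}{21557}\right) - 13575} = \sqrt{\left(- \frac{8336}{2601} - \frac{18200}{21557}\right) - 13575} = \sqrt{- \frac{227037352}{56069757} - 13575} = \sqrt{- \frac{761373988627}{56069757}} = \frac{i \sqrt{16412939072832239}}{1099407}$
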